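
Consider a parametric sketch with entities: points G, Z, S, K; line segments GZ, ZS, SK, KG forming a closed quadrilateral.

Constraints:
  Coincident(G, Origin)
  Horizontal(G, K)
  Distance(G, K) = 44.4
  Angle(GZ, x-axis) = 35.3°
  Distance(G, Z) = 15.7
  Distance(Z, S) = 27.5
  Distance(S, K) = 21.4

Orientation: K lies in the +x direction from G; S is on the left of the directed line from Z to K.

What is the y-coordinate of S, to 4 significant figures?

20.38

Checks: |ZS| = 27.50 ✓; |SK| = 21.40 ✓.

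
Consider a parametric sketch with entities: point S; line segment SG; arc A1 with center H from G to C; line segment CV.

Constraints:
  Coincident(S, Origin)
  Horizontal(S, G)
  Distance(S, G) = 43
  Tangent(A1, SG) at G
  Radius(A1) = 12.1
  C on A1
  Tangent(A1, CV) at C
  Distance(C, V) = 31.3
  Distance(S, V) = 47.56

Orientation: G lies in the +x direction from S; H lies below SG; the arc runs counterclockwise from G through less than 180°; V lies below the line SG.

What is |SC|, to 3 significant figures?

32.6

S is at the origin; S and G share the same y with |SG| = 43.0 and G on the +x side, so G = (43.0, 0.00). Tangency of A1 to SG means the radius HG is perpendicular to SG, so H = G + (0, -12.1) = (43.0, -12.1). Since HC ⟂ CV (tangency), |HV| = √(12.1² + 31.3²) = 33.6 regardless of where C sits on A1. So V lies on both circle(S, 47.56) and circle(H, 33.6); the below-SG intersection is V = (25.0, -40.4). C is the foot of the tangent from V: C = (31.1, -9.74).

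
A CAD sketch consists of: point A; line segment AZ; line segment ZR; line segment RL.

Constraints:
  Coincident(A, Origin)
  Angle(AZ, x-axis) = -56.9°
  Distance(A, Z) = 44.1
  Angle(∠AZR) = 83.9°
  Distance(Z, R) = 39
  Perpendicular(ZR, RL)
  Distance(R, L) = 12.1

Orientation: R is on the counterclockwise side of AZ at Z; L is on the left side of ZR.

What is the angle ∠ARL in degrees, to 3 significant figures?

38.0°

∠AZR = 83.9°, so ZR runs at -56.9° + (180° − 83.9°) = 39.2° from the x-axis; with |ZR| = 39.0, R = Z + 39.0·(cos 39.2°, sin 39.2°) = (54.3, -12.3). ZR is perpendicular to RL; with |RL| = 12.1 on the left of ZR, L = R + 12.1·(-0.632, 0.775) = (46.7, -2.92). Then cos ∠ARL = RA·RL / (|RA||RL|), giving 38.0°.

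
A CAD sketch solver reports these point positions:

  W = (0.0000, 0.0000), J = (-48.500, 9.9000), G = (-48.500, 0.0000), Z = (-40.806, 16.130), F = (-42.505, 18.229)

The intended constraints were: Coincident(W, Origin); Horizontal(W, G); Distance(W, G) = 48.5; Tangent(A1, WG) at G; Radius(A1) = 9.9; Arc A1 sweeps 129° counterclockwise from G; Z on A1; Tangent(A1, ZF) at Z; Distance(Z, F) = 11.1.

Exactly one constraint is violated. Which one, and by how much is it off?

Distance(Z, F) = 11.1 — off by 8.40.

W = (0.00, 0.00) ✓; W.y = 0.00, G.y = 0.00 ✓; |WG| = 48.50 ✓; ∠(JG, GW) = 90.00° ✓; |JG| = 9.900 ✓; bearing(J→Z) − bearing(J→G) = 129.0° ✓; |JZ| = 9.900 ✓; ∠(JZ, ZF) = 90.01° ✓; |ZF| = 2.700 ✗.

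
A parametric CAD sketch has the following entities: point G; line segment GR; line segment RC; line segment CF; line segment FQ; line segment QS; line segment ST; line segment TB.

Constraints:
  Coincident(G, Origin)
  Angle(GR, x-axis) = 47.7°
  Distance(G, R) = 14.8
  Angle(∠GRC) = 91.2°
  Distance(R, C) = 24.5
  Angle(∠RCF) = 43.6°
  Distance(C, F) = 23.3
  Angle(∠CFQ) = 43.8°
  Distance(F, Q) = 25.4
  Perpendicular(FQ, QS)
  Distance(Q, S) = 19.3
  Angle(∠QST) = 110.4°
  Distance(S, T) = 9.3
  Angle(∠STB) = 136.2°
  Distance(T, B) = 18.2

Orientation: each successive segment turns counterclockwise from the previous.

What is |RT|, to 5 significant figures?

30.905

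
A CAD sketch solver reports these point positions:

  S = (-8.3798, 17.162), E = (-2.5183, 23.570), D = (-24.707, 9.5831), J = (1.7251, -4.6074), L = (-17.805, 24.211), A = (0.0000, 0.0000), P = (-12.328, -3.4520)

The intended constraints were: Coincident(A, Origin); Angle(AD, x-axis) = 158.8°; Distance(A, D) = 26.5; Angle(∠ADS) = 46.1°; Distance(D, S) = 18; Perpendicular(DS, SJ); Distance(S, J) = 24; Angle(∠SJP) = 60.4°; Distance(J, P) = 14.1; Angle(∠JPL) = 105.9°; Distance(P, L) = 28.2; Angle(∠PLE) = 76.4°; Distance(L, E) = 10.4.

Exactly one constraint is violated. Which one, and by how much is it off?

Distance(L, E) = 10.4 — off by 4.90.

A = (0.00, 0.00) ✓; AD at 158.8° ✓; |AD| = 26.50 ✓; ∠ADS = 46.10° ✓; |DS| = 18.00 ✓; ∠(DS, SJ) = 90.00° ✓; |SJ| = 24.00 ✓; ∠SJP = 60.40° ✓; |JP| = 14.10 ✓; ∠JPL = 105.9° ✓; |PL| = 28.20 ✓; ∠PLE = 76.40° ✓; |LE| = 15.30 ✗.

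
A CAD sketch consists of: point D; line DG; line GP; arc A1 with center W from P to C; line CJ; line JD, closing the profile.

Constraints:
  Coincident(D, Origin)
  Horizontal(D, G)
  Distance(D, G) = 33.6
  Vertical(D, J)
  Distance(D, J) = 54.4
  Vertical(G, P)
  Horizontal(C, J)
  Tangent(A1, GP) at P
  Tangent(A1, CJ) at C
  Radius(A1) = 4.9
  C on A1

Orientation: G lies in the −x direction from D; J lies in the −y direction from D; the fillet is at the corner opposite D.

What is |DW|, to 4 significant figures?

57.22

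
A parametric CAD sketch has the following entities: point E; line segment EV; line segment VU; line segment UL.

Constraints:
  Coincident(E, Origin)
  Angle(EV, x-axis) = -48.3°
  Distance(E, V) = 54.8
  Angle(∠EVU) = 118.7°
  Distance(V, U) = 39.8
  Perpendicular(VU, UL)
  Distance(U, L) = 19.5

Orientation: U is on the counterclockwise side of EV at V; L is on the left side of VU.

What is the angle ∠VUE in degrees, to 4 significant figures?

36.02°

E is at the origin; EV runs at -48.3° with length 54.8, so V = 54.8·(cos -48.3°, sin -48.3°) = (36.45, -40.92). ∠EVU = 118.7°, so VU runs at -48.3° + (180° − 118.7°) = 13.00° from the x-axis; with |VU| = 39.8, U = V + 39.8·(cos 13.00°, sin 13.00°) = (75.23, -31.96). Then cos ∠VUE = UV·UE / (|UV||UE|), giving 36.02°.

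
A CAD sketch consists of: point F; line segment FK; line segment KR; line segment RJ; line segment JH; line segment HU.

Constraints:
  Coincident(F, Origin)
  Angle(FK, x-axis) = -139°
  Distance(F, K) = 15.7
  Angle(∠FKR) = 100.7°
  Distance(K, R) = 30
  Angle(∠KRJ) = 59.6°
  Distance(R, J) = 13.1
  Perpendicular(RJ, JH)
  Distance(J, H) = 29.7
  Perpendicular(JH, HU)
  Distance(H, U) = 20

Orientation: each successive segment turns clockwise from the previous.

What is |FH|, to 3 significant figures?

19.2

F is at the origin; FK runs at -139.0° with length 15.7, so K = (-11.8, -10.3). ∠FKR = 100.7° gives KR at 142° from the x-axis; with |KR| = 30.0, R = (-35.4, 8.29). ∠KRJ = 59.6° gives RJ at 21.3° from the x-axis; with |RJ| = 13.1, J = (-23.2, 13.1). RJ ⟂ JH, so JH runs at -68.7°; with |JH| = 29.7, H = (-12.4, -14.6). Then |FH| = |H − F| = 19.2.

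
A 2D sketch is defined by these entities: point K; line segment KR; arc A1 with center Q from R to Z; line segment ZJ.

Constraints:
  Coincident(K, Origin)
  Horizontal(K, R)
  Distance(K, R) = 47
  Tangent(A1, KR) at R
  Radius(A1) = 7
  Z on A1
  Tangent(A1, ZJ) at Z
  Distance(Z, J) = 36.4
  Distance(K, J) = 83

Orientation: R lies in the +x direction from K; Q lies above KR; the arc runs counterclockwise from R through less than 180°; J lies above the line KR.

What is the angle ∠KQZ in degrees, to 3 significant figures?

123°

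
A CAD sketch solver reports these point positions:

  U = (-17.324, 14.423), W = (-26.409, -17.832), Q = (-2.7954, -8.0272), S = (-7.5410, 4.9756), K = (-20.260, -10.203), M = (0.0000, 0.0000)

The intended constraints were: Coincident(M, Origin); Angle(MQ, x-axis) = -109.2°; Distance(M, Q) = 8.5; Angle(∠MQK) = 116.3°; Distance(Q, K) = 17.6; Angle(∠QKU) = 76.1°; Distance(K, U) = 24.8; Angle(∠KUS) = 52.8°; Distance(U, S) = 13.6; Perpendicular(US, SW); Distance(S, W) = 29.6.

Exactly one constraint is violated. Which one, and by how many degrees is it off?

Perpendicular(US, SW) — off by 4.40°.

M = (0.00, 0.00) ✓; MQ at -109.2° ✓; |MQ| = 8.500 ✓; ∠MQK = 116.3° ✓; |QK| = 17.60 ✓; ∠QKU = 76.10° ✓; |KU| = 24.80 ✓; ∠KUS = 52.80° ✓; |US| = 13.60 ✓; ∠(US, SW) = 85.60° ✗; |SW| = 29.60 ✓.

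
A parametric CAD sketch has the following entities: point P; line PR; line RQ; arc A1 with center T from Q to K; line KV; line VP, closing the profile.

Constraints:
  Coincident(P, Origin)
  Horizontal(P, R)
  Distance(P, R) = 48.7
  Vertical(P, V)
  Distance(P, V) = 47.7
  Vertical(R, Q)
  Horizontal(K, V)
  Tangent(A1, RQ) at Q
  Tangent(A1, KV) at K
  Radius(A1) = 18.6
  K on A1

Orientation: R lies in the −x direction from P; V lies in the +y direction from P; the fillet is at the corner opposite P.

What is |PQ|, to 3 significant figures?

56.7

The virtual corner opposite P is at (-48.7, 47.7). A1 meets RQ tangentially, so TQ is at right angles to RQ and A1 meets KV tangentially, so TK is at right angles to KV, with radius 18.6, so the center T sits 18.6 in from both sides at T = (-30.1, 29.1). That places the tangent points at Q = (-48.7, 29.1) on RQ and K = (-30.1, 47.7) on KV. Then |PQ| = |Q − P| = 56.7.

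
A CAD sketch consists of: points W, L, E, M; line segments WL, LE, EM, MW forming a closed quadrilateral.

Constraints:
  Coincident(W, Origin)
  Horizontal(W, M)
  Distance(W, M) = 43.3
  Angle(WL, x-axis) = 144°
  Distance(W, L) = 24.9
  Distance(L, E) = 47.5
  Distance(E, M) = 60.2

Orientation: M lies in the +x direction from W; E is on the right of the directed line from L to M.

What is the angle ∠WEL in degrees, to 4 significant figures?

29.20°

W is at the origin; W and M share the same y with |WM| = 43.3 and M in +x, so M = (43.3, 0). WL runs at 144.0° with |WL| = 24.9, so L = (-20.14, 14.64). E is determined by |LE| = 47.5 and |EM| = 60.2 together: it lies at the intersection of circle(L, 47.5) and circle(M, 60.2). With |LM| = 65.11, the foot of the radical line on LM is 22.05 from L and the perpendicular offset is √(47.5² − 22.05²) = 42.07. Taking the right-of-LM solution: E = (-8.114, -31.32).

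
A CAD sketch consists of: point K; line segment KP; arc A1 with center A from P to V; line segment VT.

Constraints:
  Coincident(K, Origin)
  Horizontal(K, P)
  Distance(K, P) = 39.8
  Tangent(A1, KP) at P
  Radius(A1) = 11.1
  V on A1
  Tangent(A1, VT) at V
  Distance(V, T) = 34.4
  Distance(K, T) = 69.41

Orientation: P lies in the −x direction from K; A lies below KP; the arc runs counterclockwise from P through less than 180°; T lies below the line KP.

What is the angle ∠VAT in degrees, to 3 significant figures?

72.1°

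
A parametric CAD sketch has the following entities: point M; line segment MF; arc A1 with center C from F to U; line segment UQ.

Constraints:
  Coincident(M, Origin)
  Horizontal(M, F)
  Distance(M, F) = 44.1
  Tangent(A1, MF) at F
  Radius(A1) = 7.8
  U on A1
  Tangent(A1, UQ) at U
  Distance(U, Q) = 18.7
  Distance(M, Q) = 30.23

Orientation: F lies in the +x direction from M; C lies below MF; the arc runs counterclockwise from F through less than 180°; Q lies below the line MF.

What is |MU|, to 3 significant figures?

38.5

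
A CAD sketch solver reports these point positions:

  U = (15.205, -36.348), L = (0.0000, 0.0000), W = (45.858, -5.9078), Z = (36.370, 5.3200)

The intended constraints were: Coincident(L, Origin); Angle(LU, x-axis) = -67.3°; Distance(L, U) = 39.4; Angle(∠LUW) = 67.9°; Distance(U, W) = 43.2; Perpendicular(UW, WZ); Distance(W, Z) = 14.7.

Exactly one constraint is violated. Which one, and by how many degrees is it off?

Perpendicular(UW, WZ) — off by 4.60°.

L = (0.00, 0.00) ✓; LU at -67.30° ✓; |LU| = 39.40 ✓; ∠LUW = 67.90° ✓; |UW| = 43.20 ✓; ∠(UW, WZ) = 85.40° ✗; |WZ| = 14.70 ✓.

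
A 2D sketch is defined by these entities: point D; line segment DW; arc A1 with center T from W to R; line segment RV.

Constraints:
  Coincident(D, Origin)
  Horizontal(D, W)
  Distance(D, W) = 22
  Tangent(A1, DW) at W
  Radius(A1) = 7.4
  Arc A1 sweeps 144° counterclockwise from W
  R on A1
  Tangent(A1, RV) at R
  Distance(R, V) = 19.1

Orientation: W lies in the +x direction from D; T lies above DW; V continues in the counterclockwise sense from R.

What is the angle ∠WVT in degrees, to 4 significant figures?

8.543°

D is at the origin; DW is horizontal with |DW| = 22.0 and W on the +x side, so W = (22.00, 0.000). Since A1 is tangent to DW there, TW ⟂ DW, so T = W + (0, 7.4) = (22.00, 7.400). On A1, W sits at bearing -90° from T; a 144° counterclockwise sweep puts R at bearing 54°, so R = T + 7.4·(cos 54°, sin 54°) = (26.35, 13.39). A1 meets RV tangentially, so TR is at right angles to RV, so RV runs along (−sin 54°, cos 54°); with |RV| = 19.1, V = (10.90, 24.61). Then cos ∠WVT = VW·VT / (|VW||VT|), giving 8.543°.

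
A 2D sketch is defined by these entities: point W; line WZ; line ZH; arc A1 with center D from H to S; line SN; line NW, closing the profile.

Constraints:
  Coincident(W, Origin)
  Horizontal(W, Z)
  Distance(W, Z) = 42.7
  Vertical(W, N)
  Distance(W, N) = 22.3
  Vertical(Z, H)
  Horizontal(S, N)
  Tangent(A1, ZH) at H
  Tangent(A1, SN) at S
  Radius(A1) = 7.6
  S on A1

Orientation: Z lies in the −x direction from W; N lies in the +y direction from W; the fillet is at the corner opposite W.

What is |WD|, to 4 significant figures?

38.05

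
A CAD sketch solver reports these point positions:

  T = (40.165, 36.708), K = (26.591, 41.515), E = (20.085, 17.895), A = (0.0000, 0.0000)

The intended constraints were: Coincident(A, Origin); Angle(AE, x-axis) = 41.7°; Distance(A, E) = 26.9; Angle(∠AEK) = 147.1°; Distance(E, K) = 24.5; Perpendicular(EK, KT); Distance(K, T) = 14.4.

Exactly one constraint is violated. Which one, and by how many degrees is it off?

Perpendicular(EK, KT) — off by 4.10°.

A = (0.00, 0.00) ✓; AE at 41.70° ✓; |AE| = 26.90 ✓; ∠AEK = 147.1° ✓; |EK| = 24.50 ✓; ∠(EK, KT) = 94.10° ✗; |KT| = 14.40 ✓.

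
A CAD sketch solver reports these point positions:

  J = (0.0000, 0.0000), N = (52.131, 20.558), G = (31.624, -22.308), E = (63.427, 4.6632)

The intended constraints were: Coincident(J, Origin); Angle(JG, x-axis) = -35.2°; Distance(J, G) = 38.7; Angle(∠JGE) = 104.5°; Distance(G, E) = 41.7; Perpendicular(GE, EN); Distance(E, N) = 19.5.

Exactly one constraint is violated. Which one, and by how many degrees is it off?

Perpendicular(GE, EN) — off by 4.90°.

J = (0.00, 0.00) ✓; JG at -35.20° ✓; |JG| = 38.70 ✓; ∠JGE = 104.5° ✓; |GE| = 41.70 ✓; ∠(GE, EN) = 85.10° ✗; |EN| = 19.50 ✓.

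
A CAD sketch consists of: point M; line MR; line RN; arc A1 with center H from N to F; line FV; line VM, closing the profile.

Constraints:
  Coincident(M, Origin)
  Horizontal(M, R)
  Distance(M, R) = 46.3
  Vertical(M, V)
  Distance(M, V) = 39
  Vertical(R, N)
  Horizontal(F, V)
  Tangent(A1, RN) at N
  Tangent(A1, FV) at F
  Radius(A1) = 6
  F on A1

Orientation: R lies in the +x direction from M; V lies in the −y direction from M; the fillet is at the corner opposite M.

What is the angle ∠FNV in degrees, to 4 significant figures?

37.62°

M is at the origin; MR is horizontal with |MR| = 46.3 and R on the +x side, so R = (46.30, 0.000). M and V share the same x with |MV| = 39.0 and V on the −y side, so V = (0.000, -39.00). The virtual corner opposite M is at (46.30, -39.00). Since A1 is tangent to RN there, HN ⟂ RN and since A1 is tangent to FV there, HF ⟂ FV, with radius 6.0, so the center H sits 6.0 in from both sides at H = (40.30, -33.00). That places the tangent points at N = (46.30, -33.00) on RN and F = (40.30, -39.00) on FV. Then cos ∠FNV = NF·NV / (|NF||NV|), giving 37.62°.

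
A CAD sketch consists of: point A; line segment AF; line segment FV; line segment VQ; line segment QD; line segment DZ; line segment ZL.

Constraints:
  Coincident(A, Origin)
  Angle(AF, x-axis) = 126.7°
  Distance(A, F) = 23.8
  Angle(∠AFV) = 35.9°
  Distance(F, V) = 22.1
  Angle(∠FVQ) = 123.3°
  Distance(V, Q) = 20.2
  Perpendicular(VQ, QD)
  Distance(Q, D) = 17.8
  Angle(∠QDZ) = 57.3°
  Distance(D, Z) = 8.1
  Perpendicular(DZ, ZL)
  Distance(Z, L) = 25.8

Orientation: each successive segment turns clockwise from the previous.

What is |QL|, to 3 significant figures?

10.9

A is at the origin; AF runs at 126.7° with length 23.8, so F = (-14.2, 19.1). ∠AFV = 35.9° gives FV at -17.4° from the x-axis; with |FV| = 22.1, V = (6.87, 12.5). ∠FVQ = 123.3° gives VQ at -74.1° from the x-axis; with |VQ| = 20.2, Q = (12.4, -6.95). VQ ⟂ QD, so QD runs at -164°; with |QD| = 17.8, D = (-4.72, -11.8). ∠QDZ = 57.3° gives DZ at 73.2° from the x-axis; with |DZ| = 8.1, Z = (-2.38, -4.08). DZ is perpendicular to ZL, so ZL runs at -16.8°; with |ZL| = 25.8, L = (22.3, -11.5). Then |QL| = |L − Q| = 10.9.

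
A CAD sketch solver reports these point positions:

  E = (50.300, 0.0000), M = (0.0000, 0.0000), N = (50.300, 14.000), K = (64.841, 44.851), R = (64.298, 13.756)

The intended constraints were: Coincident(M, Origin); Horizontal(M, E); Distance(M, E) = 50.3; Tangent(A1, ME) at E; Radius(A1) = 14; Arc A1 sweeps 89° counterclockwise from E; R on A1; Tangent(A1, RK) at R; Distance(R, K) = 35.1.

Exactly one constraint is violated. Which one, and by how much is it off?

Distance(R, K) = 35.1 — off by 4.00.

M = (0.00, 0.00) ✓; M.y = 0.00, E.y = 0.00 ✓; |ME| = 50.30 ✓; ∠(NE, EM) = 90.00° ✓; |NE| = 14.00 ✓; bearing(N→R) − bearing(N→E) = 89.00° ✓; |NR| = 14.00 ✓; ∠(NR, RK) = 90.00° ✓; |RK| = 31.10 ✗.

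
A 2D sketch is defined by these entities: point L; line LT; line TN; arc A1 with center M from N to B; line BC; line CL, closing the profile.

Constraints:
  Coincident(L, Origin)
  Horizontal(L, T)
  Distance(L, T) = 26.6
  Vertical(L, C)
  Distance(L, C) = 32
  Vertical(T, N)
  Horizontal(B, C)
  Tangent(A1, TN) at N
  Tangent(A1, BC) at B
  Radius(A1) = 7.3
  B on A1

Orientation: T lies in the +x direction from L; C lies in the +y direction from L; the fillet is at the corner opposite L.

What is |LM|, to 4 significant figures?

31.35

L is at the origin; L and T share the same y with |LT| = 26.6 and T on the +x side, so T = (26.60, 0.000). L and C share the same x with |LC| = 32.0 and C on the +y side, so C = (0.000, 32.00). The virtual corner opposite L is at (26.60, 32.00). The tangent condition forces MN to be normal to TN and A1 meets BC tangentially, so MB is at right angles to BC, with radius 7.3, so the center M sits 7.3 in from both sides at M = (19.30, 24.70). Then |LM| = |M − L| = 31.35.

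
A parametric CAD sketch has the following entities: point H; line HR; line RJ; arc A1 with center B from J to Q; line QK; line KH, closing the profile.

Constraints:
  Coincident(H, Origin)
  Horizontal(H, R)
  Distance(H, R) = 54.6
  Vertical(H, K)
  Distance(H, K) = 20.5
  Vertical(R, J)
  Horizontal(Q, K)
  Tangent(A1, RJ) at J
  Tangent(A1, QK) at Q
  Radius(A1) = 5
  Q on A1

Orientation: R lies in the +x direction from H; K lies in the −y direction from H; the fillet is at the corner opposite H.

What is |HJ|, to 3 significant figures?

56.8

The virtual corner opposite H is at (54.6, -20.5). The tangent condition forces BJ to be normal to RJ and since A1 is tangent to QK there, BQ ⟂ QK, with radius 5.0, so the center B sits 5.0 in from both sides at B = (49.6, -15.5). That places the tangent points at J = (54.6, -15.5) on RJ and Q = (49.6, -20.5) on QK. Then |HJ| = |J − H| = 56.8.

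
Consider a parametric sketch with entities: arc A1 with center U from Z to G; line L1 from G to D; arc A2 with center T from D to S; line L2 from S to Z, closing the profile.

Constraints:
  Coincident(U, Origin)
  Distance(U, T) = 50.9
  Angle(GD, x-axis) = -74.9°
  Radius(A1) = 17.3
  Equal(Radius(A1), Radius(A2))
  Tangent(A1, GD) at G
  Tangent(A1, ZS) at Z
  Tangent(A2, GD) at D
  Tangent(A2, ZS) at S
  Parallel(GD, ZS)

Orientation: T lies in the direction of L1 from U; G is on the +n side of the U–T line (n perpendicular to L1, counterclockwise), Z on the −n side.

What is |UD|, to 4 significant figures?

53.76

Tangency of A1 to both parallel lines with radius 17.3 puts G and Z at U ± 17.3·n: G = (16.70, 4.507), Z = (-16.70, -4.507). Equal radii place D and S the same way about T: D = T + 17.3·n = (29.96, -44.64), S = T − 17.3·n = (-3.443, -53.65). Then |UD| = |D − U| = 53.76.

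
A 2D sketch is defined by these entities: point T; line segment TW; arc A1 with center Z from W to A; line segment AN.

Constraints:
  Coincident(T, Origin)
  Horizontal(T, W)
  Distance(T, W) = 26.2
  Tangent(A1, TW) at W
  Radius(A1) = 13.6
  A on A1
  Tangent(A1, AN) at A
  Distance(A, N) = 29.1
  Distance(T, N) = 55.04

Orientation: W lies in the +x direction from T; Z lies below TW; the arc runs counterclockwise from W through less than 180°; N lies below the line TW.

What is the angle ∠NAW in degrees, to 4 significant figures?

118.0°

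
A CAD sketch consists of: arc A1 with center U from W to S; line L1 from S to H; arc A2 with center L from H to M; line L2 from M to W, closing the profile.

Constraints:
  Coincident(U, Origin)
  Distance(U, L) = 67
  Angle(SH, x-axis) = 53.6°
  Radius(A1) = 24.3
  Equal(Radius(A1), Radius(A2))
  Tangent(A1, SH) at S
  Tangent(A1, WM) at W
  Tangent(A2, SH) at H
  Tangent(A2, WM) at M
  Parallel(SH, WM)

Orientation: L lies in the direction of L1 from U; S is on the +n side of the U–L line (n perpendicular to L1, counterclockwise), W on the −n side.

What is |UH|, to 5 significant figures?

71.271

The slot axis is L1's direction at 53.6°, so u = (cos 53.6°, sin 53.6°) = (0.59342, 0.80489) and n = (−sin 53.6°, cos 53.6°) = (-0.80489, 0.59342). U is at the origin and L lies 67.0 along u from U, so L = 67.0·u = (39.759, 53.928). Tangency of A1 to both parallel lines with radius 24.3 puts S and W at U ± 24.3·n: S = (-19.559, 14.420), W = (19.559, -14.420). Equal radii place H and M the same way about L: H = L + 24.3·n = (20.200, 68.348), M = L − 24.3·n = (59.318, 39.508). Then |UH| = |H − U| = 71.271.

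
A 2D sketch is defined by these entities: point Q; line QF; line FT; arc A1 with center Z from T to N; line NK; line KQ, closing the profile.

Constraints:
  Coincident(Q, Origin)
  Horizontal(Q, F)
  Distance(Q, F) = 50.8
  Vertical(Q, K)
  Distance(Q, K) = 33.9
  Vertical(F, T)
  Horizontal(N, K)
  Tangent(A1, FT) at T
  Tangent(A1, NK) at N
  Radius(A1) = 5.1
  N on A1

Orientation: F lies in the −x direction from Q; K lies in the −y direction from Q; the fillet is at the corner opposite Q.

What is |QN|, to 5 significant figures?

56.901

The virtual corner opposite Q is at (-50.800, -33.900). Since A1 is tangent to FT there, ZT ⟂ FT and A1 meets NK tangentially, so ZN is at right angles to NK, with radius 5.1, so the center Z sits 5.1 in from both sides at Z = (-45.700, -28.800). That places the tangent points at T = (-50.800, -28.800) on FT and N = (-45.700, -33.900) on NK. Then |QN| = |N − Q| = 56.901.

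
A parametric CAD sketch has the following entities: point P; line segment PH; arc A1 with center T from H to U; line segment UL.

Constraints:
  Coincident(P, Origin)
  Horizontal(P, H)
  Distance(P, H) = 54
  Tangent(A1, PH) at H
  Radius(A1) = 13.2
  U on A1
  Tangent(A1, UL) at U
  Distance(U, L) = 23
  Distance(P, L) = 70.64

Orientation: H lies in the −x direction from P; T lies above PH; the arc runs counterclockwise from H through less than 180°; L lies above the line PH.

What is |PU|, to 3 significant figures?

49.0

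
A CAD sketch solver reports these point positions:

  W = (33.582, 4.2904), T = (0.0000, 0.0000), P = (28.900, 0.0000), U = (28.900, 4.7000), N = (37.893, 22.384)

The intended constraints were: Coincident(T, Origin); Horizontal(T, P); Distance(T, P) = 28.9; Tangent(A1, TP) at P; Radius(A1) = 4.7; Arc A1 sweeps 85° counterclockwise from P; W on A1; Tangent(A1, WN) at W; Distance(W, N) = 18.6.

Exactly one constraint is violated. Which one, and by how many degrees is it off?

Tangent(A1, WN) at W — off by 8.40°.

T = (0.00, 0.00) ✓; T.y = 0.00, P.y = 0.00 ✓; |TP| = 28.90 ✓; ∠(UP, PT) = 90.00° ✓; |UP| = 4.700 ✓; bearing(U→W) − bearing(U→P) = 85.00° ✓; |UW| = 4.700 ✓; ∠(UW, WN) = 98.40° ✗; |WN| = 18.60 ✓.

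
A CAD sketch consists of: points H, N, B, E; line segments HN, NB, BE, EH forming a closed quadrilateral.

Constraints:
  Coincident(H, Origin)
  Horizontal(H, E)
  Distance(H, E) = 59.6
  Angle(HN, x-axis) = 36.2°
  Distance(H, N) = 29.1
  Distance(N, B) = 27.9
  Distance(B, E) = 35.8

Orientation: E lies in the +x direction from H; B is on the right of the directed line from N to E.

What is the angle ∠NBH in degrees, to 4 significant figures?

63.29°

H is at the origin; H and E share the same y with |HE| = 59.6 and E in +x, so E = (59.6, 0). HN runs at 36.2° with |HN| = 29.1, so N = (23.48, 17.19). B is determined by |NB| = 27.9 and |BE| = 35.8 together: it lies at the intersection of circle(N, 27.9) and circle(E, 35.8). With |NE| = 40.00, the foot of the radical line on NE is 13.71 from N and the perpendicular offset is √(27.9² − 13.71²) = 24.30. Taking the right-of-NE solution: B = (25.42, -10.65).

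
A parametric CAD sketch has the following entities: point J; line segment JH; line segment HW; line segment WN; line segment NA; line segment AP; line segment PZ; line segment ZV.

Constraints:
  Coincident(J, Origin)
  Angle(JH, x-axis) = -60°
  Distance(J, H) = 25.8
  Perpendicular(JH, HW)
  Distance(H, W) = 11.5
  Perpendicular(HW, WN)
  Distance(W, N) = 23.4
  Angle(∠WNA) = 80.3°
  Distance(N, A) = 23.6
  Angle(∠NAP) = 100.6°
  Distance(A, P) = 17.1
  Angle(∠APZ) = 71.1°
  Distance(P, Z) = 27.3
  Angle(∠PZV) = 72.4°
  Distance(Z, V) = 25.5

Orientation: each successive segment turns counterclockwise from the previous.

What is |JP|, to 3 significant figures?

26.4

∠WNA = 80.3° gives NA at -140° from the x-axis; with |NA| = 23.6, A = (-7.00, -11.4). ∠NAP = 100.6° gives AP at -60.9° from the x-axis; with |AP| = 17.1, P = (1.32, -26.3). Then |JP| = |P − J| = 26.4.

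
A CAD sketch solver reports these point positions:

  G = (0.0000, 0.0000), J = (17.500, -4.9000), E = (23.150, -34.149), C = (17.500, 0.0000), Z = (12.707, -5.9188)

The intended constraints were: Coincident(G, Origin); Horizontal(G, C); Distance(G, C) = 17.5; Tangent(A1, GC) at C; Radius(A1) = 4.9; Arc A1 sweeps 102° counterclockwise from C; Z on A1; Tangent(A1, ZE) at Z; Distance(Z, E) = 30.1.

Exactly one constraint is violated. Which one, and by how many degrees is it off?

Tangent(A1, ZE) at Z — off by 8.30°.

G = (0.00, 0.00) ✓; G.y = 0.00, C.y = 0.00 ✓; |GC| = 17.50 ✓; ∠(JC, CG) = 90.00° ✓; |JC| = 4.900 ✓; bearing(J→Z) − bearing(J→C) = 102.0° ✓; |JZ| = 4.900 ✓; ∠(JZ, ZE) = 81.70° ✗; |ZE| = 30.10 ✓.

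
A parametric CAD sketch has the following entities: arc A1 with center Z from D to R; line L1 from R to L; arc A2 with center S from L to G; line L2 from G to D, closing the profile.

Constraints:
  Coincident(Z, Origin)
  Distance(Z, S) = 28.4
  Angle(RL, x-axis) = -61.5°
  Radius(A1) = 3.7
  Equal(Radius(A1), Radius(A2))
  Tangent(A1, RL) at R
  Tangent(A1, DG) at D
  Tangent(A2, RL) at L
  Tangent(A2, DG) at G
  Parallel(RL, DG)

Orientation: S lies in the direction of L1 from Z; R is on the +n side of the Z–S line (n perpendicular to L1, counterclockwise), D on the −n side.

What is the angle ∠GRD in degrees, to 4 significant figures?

75.40°

Tangency of A1 to both parallel lines with radius 3.7 puts R and D at Z ± 3.7·n: R = (3.252, 1.765), D = (-3.252, -1.765). Equal radii place L and G the same way about S: L = S + 3.7·n = (16.80, -23.19), G = S − 3.7·n = (10.30, -26.72). Then cos ∠GRD = RG·RD / (|RG||RD|), giving 75.40°.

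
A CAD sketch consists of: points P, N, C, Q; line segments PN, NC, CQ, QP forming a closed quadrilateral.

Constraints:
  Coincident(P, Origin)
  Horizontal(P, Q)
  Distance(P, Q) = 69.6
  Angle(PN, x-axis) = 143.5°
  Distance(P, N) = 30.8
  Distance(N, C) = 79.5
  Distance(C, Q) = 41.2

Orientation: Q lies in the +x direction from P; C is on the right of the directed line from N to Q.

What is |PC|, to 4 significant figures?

48.70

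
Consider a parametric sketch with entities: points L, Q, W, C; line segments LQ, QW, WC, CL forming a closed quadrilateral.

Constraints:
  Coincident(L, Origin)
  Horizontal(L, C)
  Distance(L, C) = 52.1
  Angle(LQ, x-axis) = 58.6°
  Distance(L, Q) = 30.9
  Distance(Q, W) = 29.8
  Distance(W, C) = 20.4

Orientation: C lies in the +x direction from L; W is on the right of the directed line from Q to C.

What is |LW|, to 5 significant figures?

31.740

L is at the origin; LC is horizontal with |LC| = 52.1 and C in +x, so C = (52.1, 0). LQ runs at 58.6° with |LQ| = 30.9, so Q = (16.099, 26.375). W is determined by |QW| = 29.8 and |WC| = 20.4 together: it lies at the intersection of circle(Q, 29.8) and circle(C, 20.4). With |QC| = 44.628, the foot of the radical line on QC is 27.601 from Q and the perpendicular offset is √(29.8² − 27.601²) = 11.235. Taking the right-of-QC solution: W = (31.725, 0.99974).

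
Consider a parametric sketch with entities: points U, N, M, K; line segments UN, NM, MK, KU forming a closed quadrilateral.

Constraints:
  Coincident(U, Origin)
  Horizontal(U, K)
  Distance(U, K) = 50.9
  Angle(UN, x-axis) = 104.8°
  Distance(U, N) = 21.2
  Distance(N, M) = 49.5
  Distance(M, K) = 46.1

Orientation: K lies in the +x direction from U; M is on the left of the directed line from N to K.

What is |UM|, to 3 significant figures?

58.3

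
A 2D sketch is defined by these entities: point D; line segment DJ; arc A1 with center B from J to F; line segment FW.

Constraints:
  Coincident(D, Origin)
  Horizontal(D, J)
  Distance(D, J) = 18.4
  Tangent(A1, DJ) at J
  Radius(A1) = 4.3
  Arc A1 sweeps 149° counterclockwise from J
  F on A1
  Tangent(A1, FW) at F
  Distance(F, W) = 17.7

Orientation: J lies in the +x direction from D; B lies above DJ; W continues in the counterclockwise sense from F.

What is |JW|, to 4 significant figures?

21.46

On A1, J sits at bearing -90° from B; a 149° counterclockwise sweep puts F at bearing 59°, so F = B + 4.3·(cos 59°, sin 59°) = (20.61, 7.986). A1 meets FW tangentially, so BF is at right angles to FW, so FW runs along (−sin 59°, cos 59°); with |FW| = 17.7, W = (5.443, 17.10). Then |JW| = |W − J| = 21.46.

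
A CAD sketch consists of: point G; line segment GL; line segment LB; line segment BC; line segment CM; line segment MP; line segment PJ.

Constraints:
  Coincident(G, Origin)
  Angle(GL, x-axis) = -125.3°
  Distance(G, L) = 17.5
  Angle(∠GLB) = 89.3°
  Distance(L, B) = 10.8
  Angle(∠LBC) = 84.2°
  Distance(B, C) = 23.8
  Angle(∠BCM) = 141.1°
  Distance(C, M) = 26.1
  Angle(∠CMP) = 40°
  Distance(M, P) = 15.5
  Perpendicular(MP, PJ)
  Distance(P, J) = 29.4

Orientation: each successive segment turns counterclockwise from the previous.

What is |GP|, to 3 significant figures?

12.9

G is at the origin; GL runs at -125.3° with length 17.5, so L = (-10.1, -14.3). ∠GLB = 89.3° gives LB at -34.6° from the x-axis; with |LB| = 10.8, B = (-1.22, -20.4). ∠LBC = 84.2° gives BC at 61.2° from the x-axis; with |BC| = 23.8, C = (10.2, 0.441). ∠BCM = 141.1° gives CM at 100° from the x-axis; with |CM| = 26.1, M = (5.67, 26.1). ∠CMP = 40.0° gives MP at -120° from the x-axis; with |MP| = 15.5, P = (-2.06, 12.7). Then |GP| = |P − G| = 12.9.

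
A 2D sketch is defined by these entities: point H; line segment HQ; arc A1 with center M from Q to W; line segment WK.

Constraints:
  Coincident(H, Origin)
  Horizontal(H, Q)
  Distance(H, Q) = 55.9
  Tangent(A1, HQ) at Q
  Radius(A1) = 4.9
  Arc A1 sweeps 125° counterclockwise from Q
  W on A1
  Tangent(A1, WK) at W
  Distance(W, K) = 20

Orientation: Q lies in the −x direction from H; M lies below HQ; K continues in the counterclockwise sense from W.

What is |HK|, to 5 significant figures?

54.103

H is at the origin; HQ is horizontal with |HQ| = 55.9 and Q on the −x side, so Q = (-55.900, 0.0000). Tangency of A1 to HQ means the radius MQ is perpendicular to HQ, so M = Q + (0, -4.9) = (-55.900, -4.9000). On A1, Q sits at bearing 90° from M; a 125° counterclockwise sweep puts W at bearing 215°, so W = M + 4.9·(cos 215°, sin 215°) = (-59.914, -7.7105). A1 meets WK tangentially, so MW is at right angles to WK, so WK runs along (−sin 215°, cos 215°); with |WK| = 20.0, K = (-48.442, -24.094). Then |HK| = |K − H| = 54.103.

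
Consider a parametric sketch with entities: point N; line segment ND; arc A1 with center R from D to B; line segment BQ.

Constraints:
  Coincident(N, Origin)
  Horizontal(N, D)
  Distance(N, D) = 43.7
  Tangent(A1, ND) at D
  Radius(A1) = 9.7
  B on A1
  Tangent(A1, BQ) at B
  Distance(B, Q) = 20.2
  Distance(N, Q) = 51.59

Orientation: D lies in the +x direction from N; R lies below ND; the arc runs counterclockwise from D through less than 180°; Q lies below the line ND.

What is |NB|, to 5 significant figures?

36.695

N is at the origin; N and D share the same y with |ND| = 43.7 and D on the +x side, so D = (43.700, 0.0000). A1 meets ND tangentially, so RD is at right angles to ND, so R = D + (0, -9.7) = (43.700, -9.7000). Since RB ⟂ BQ (tangency), |RQ| = √(9.7² + 20.2²) = 22.408 regardless of where B sits on A1. So Q lies on both circle(N, 51.59) and circle(R, 22.408); the below-ND intersection is Q = (40.556, -31.887). B is the foot of the tangent from Q: B = (34.453, -12.630).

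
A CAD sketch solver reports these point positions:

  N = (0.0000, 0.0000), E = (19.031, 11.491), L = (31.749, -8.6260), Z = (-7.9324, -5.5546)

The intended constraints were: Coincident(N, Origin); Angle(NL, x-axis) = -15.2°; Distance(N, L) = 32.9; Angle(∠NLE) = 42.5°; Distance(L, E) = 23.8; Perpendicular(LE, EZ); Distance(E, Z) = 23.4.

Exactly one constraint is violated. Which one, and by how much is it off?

Distance(E, Z) = 23.4 — off by 8.50.

N = (0.00, 0.00) ✓; NL at -15.20° ✓; |NL| = 32.90 ✓; ∠NLE = 42.50° ✓; |LE| = 23.80 ✓; ∠(LE, EZ) = 90.00° ✓; |EZ| = 31.90 ✗.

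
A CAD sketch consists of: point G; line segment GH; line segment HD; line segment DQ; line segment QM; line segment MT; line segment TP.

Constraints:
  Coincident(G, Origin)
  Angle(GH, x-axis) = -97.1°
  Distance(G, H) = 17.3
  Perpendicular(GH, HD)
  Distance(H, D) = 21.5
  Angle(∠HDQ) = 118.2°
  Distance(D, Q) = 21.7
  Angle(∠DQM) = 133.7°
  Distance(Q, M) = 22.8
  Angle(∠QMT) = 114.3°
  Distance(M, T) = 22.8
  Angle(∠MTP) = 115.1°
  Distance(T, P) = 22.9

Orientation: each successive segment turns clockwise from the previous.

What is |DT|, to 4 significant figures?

47.45

G is at the origin; GH runs at -97.1° with length 17.3, so H = (-2.138, -17.17). The perpendicularity gives HD at right angles to GH, so HD runs at 172.9°; with |HD| = 21.5, D = (-23.47, -14.51). ∠HDQ = 118.2° gives DQ at 111.1° from the x-axis; with |DQ| = 21.7, Q = (-31.29, 5.735). ∠DQM = 133.7° gives QM at 64.80° from the x-axis; with |QM| = 22.8, M = (-21.58, 26.37). ∠QMT = 114.3° gives MT at -0.9000° from the x-axis; with |MT| = 22.8, T = (1.220, 26.01). Then |DT| = |T − D| = 47.45.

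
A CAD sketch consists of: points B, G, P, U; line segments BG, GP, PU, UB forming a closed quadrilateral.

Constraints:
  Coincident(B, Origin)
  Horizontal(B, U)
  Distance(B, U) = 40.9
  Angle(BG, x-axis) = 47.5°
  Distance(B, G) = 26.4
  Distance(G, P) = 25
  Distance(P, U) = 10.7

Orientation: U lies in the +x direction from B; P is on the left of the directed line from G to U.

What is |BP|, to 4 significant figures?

42.61

B is at the origin; B and U share the same y with |BU| = 40.9 and U in +x, so U = (40.9, 0). BG runs at 47.5° with |BG| = 26.4, so G = (17.84, 19.46). P is determined by |GP| = 25.0 and |PU| = 10.7 together: it lies at the intersection of circle(G, 25.0) and circle(U, 10.7). With |GU| = 30.18, the foot of the radical line on GU is 23.55 from G and the perpendicular offset is √(25.0² − 23.55²) = 8.397. Taking the left-of-GU solution: P = (41.25, 10.69).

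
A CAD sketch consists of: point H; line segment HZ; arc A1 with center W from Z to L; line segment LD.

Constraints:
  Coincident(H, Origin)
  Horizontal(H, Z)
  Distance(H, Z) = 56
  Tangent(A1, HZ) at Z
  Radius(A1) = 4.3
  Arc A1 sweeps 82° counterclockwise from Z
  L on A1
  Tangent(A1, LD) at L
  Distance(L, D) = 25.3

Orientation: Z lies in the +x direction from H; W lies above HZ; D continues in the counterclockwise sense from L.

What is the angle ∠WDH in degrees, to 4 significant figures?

48.09°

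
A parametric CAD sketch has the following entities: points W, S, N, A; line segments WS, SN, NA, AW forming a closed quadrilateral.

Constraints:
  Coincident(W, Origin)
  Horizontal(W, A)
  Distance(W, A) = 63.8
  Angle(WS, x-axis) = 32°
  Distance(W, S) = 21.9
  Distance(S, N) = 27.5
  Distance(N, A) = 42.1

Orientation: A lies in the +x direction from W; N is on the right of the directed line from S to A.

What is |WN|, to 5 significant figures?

28.897

Checks: |SN| = 27.50 ✓; |NA| = 42.10 ✓.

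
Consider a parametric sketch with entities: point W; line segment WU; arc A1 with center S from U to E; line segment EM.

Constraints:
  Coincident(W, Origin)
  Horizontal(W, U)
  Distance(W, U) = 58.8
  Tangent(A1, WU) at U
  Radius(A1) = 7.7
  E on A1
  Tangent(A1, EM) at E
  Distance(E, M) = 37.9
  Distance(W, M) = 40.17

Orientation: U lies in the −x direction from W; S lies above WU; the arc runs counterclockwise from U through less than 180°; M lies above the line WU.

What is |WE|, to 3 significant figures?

53.3

Checks: |SE| = 7.700 ✓; ∠(SE, EM) = 90.00° ✓; |EM| = 37.90 ✓; |WM| = 40.17 ✓.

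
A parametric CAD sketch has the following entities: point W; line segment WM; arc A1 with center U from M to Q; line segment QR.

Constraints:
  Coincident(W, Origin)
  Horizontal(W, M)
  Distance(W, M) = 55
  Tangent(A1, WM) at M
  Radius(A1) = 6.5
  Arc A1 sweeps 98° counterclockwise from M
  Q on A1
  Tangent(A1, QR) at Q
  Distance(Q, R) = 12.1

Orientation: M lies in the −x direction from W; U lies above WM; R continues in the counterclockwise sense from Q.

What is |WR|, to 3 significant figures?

53.9

On A1, M sits at bearing -90° from U; a 98° counterclockwise sweep puts Q at bearing 8°, so Q = U + 6.5·(cos 8°, sin 8°) = (-48.6, 7.40). The tangent condition forces UQ to be normal to QR, so QR runs along (−sin 8°, cos 8°); with |QR| = 12.1, R = (-50.2, 19.4). Then |WR| = |R − W| = 53.9.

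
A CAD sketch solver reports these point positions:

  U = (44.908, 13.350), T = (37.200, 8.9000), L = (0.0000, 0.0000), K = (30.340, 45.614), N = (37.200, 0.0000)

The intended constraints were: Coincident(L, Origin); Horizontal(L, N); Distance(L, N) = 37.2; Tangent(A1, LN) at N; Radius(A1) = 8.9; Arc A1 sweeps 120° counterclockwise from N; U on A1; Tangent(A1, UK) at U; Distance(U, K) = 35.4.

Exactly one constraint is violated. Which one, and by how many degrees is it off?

Tangent(A1, UK) at U — off by 5.70°.

L = (0.00, 0.00) ✓; L.y = 0.00, N.y = 0.00 ✓; |LN| = 37.20 ✓; ∠(TN, NL) = 90.00° ✓; |TN| = 8.900 ✓; bearing(T→U) − bearing(T→N) = 120.0° ✓; |TU| = 8.900 ✓; ∠(TU, UK) = 95.70° ✗; |UK| = 35.40 ✓.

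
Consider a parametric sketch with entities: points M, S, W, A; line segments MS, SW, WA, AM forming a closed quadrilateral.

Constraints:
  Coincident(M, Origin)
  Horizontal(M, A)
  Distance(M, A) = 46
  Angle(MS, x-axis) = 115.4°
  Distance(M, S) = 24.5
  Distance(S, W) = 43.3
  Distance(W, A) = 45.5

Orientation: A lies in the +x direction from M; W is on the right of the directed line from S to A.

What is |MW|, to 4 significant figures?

19.03

Checks: |SW| = 43.30 ✓; |WA| = 45.50 ✓.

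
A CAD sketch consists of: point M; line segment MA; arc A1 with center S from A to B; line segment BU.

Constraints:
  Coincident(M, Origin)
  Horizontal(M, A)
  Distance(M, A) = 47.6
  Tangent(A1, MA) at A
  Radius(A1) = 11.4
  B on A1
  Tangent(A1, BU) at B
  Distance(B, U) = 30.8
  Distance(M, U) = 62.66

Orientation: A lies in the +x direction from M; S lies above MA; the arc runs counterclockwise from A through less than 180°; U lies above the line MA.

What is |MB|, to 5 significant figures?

60.136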